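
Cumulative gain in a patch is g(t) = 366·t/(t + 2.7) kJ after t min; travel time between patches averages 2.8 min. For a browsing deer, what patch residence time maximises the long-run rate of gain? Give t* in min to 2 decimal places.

By the marginal value theorem, leave when the instantaneous gain rate g'(t) equals the habitat-wide average g(t)/(T + t).
g'(t) = 366·2.7/(t + 2.7)². Setting 366·2.7/(t+2.7)² = 366t/[(t+2.7)(2.8+t)] gives 2.7(2.8+t) = t(t+2.7), so t² = 2.7×2.8 = 7.56.
t* = √7.56 = 2.75 min.

2.75 min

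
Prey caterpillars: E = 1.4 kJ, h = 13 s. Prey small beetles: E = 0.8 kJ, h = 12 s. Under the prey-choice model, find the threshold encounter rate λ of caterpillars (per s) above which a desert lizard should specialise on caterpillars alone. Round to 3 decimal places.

0.125 per s

The zero-one rule: include small beetles iff E₂/h₂ > λE₁/(1+λh₁). Equality gives the switch point.
λE₁h₂ = E₂ + λE₂h₁ ⇒ λ = E₂/(E₁h₂ − E₂h₁) = 0.8/(16.8 − 10.4) = 0.125 per s.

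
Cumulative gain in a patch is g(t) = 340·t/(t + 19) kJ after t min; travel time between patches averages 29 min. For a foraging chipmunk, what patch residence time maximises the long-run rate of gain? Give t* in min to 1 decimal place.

By the marginal value theorem, leave when the instantaneous gain rate g'(t) equals the habitat-wide average g(t)/(T + t).
g'(t) = 340·19/(t + 19)². Setting 340·19/(t+19)² = 340t/[(t+19)(29+t)] gives 19(29+t) = t(t+19), so t² = 19×29 = 551.
t* = √551 = 23.47 min.

23.5 min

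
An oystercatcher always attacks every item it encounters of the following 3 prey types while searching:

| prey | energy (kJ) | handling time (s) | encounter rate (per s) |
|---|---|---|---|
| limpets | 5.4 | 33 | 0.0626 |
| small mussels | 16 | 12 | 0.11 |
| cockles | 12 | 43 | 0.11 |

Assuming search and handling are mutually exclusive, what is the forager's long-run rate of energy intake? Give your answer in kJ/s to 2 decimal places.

R = Σλ_iE_i / (1 + Σλ_ih_i)
Numerator: 0.0626×5.4 + 0.11×16 + 0.11×12 = 3.418
Denominator: 1 + 0.0626×33 + 0.11×12 + 0.11×43 = 9.116
R = 3.418/9.116 = 0.375 kJ/s

0.37 kJ/s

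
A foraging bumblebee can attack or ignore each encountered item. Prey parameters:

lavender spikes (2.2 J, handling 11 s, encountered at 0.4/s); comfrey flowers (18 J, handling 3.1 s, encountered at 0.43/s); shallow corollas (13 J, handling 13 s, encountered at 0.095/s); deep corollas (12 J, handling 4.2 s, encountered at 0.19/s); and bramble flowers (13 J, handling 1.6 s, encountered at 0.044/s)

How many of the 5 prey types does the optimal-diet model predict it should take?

Rank by E/h (J/s): bramble flowers 8.12, comfrey flowers 5.81, deep corollas 2.86, shallow corollas 1, lavender spikes 0.2. Include each in turn until the next type's E/h falls below the running intake rate.
Rate on top 1: 0.5344. comfrey flowers: 5.81 > 0.5344 → include.
Rate on top 2: 3.458. deep corollas: 2.86 < 3.458 → exclude; stop.
Optimal diet: bramble flowers, comfrey flowers — 2 of 5 types.

2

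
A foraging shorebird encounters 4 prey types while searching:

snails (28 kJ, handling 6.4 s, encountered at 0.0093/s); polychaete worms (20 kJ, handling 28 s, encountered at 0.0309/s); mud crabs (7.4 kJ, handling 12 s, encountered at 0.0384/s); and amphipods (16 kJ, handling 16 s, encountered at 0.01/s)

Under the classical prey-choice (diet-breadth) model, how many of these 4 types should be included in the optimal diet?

4

E/h in descending order: snails 4.38, amphipods 1, polychaete worms 0.714, mud crabs 0.617 kJ/s. The optimal diet is the largest prefix of this list for which every included type satisfies E_i/h_i > R on the types above it.
Rate on top 1: 0.2458. amphipods: 1 > 0.2458 → include.
Rate on top 2: 0.3447. polychaete worms: 0.714 > 0.3447 → include.
Rate on top 3: 0.4981. mud crabs: 0.617 > 0.4981 → include.
Optimal diet: snails, amphipods, polychaete worms, mud crabs — 4 of 4 types.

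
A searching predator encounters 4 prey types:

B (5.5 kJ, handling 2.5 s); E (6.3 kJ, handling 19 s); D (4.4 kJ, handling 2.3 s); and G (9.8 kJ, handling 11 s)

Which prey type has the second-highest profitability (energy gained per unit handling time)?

D

Profitability E/h (kJ/s): B = 5.5/2.5 = 2.2, E = 6.3/19 = 0.332, D = 4.4/2.3 = 1.91, G = 9.8/11 = 0.891.
Ranked: B > D > G > E.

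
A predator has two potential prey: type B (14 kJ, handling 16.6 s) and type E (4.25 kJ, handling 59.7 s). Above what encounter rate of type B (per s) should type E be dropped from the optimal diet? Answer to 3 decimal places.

0.006 per s

Drop type E once their profitability E₂/h₂ falls below the rate achievable on type B alone: E₂/h₂ = λE₁/(1 + λh₁).
Solve for λ: λE₁h₂ = E₂(1 + λh₁) → λ(E₁h₂ − E₂h₁) = E₂ → λ = E₂/(E₁h₂ − E₂h₁).
λ = 4.25/(14×59.7 − 4.25×16.6) = 4.25/765.2 = 0.005554 per s.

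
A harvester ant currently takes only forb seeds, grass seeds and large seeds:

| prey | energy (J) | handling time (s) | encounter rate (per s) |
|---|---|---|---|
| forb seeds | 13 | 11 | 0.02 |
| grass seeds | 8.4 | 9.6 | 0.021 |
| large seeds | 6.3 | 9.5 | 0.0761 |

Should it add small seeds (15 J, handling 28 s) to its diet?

Current rate: (0.02×13 + 0.021×8.4 + 0.0761×6.3)/(1 + 0.02×11 + 0.021×9.6 + 0.0761×9.5) = 0.427 J/s.
small seeds: E/h = 15/28 = 0.5357 J/s.
0.5357 > 0.427, so adding small seeds raises the average — include it.

Yes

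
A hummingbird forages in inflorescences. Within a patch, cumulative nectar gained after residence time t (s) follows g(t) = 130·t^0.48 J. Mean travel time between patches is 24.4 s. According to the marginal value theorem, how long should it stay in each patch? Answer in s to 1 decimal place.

Maximise g(t)/(T+t): set derivative to zero → g'(t)(T+t) = g(t).
g'(t) = 0.48·130·t^-0.52. Setting 0.48·130·t^-0.52 = 130·t^0.48/(24.4+t) gives 0.48(24.4+t) = t, so 0.52·t = 0.48×24.4.
t* = 0.48×24.4/0.52 = 22.52 s.

22.5 s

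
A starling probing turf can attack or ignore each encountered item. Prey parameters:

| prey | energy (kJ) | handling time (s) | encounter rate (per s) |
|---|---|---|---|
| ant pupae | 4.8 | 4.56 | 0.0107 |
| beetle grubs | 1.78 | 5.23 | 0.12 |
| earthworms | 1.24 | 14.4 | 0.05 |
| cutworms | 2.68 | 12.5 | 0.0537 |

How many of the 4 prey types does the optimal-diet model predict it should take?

3

E/h in descending order: ant pupae 1.05, beetle grubs 0.34, cutworms 0.214, earthworms 0.0861 kJ/s. The optimal diet is the largest prefix of this list for which every included type satisfies E_i/h_i > R on the types above it.
Rate on top 1: 0.04897. beetle grubs: 0.34 > 0.04897 → include.
Rate on top 2: 0.1581. cutworms: 0.214 > 0.1581 → include.
Rate on top 3: 0.1742. earthworms: 0.0861 < 0.1742 → exclude; stop.
Optimal diet: ant pupae, beetle grubs, cutworms — 3 of 4 types.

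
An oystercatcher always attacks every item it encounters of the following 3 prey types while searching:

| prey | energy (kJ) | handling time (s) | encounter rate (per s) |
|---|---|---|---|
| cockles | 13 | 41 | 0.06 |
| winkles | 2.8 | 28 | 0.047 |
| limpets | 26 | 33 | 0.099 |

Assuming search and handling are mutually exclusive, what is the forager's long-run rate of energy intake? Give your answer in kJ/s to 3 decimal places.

R = Σλ_iE_i / (1 + Σλ_ih_i)
Numerator: 0.06×13 + 0.047×2.8 + 0.099×26 = 3.486
Denominator: 1 + 0.06×41 + 0.047×28 + 0.099×33 = 8.043
R = 3.486/8.043 = 0.4334 kJ/s

0.433 kJ/s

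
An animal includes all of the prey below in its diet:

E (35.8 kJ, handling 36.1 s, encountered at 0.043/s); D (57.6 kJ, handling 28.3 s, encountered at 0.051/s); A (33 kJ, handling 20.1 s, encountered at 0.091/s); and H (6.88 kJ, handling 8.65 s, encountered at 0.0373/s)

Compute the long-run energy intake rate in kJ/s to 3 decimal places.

1.259 kJ/s

R = Σλ_iE_i / (1 + Σλ_ih_i)
Numerator: 0.043×35.8 + 0.051×57.6 + 0.091×33 + 0.0373×6.88 = 7.737
Denominator: 1 + 0.043×36.1 + 0.051×28.3 + 0.091×20.1 + 0.0373×8.65 = 6.147
R = 7.737/6.147 = 1.259 kJ/s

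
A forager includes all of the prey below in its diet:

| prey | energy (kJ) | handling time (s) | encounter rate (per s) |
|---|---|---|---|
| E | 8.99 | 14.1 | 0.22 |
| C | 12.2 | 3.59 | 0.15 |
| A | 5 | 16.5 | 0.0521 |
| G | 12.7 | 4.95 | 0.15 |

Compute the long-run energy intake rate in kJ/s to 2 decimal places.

R = (0.22×8.99 + 0.15×12.2 + 0.0521×5 + 0.15×12.7) / (1 + 0.22×14.1 + 0.15×3.59 + 0.0521×16.5 + 0.15×4.95) = 5.973/6.243 = 0.9569 kJ/s.

0.96 kJ/s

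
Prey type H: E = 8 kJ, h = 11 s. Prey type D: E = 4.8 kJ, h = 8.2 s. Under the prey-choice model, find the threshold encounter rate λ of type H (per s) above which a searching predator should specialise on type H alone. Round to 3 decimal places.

0.375 per s

At the threshold, the rate on type H alone equals the profitability of type D: λ·8/(1 + λ·11) = 4.8/8.2 = 0.5854.
Rearranging, λ(8 − 0.5854×11) = 0.5854, so λ = 0.5854/1.561 = 0.375 per s.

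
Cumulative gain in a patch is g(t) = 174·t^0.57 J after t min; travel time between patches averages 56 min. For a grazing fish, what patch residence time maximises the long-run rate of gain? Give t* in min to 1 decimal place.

74.2 min

Optimal t* satisfies g'(t*) = g(t*)/(T + t*).
g'(t) = 0.57·174·t^-0.43. Setting 0.57·174·t^-0.43 = 174·t^0.57/(56+t) gives 0.57(56+t) = t, so 0.43·t = 0.57×56.
t* = 0.57×56/0.43 = 74.23 min.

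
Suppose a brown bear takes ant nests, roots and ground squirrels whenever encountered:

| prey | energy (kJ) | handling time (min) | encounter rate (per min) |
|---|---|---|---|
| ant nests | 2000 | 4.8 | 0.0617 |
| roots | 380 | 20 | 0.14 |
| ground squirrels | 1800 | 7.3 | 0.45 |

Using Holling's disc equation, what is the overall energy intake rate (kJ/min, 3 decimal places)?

Energy encountered per unit search time: 0.0617×2000 + 0.14×380 + 0.45×1800 = 986.6 kJ/min.
Handling time per unit search time: 0.0617×4.8 + 0.14×20 + 0.45×7.3 = 6.381.
Rate = 986.6/(1 + 6.381) = 133.7 kJ/min.

133.665 kJ/min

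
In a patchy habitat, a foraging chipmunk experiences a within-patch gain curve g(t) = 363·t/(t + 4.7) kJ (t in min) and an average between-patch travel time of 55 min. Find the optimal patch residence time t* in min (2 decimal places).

Maximise g(t)/(T+t): set derivative to zero → g'(t)(T+t) = g(t).
g'(t) = 363·4.7/(t + 4.7)². Setting 363·4.7/(t+4.7)² = 363t/[(t+4.7)(55+t)] gives 4.7(55+t) = t(t+4.7), so t² = 4.7×55 = 258.5.
t* = √258.5 = 16.08 min.

16.08 min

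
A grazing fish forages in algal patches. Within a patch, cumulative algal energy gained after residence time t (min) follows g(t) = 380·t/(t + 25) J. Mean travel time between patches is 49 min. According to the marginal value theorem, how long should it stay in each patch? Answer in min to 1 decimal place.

By the marginal value theorem, leave when the instantaneous gain rate g'(t) equals the habitat-wide average g(t)/(T + t).
g'(t) = 380·25/(t + 25)². Setting 380·25/(t+25)² = 380t/[(t+25)(49+t)] gives 25(49+t) = t(t+25), so t² = 25×49 = 1225.
t* = √1225 = 35 min.

35.0 min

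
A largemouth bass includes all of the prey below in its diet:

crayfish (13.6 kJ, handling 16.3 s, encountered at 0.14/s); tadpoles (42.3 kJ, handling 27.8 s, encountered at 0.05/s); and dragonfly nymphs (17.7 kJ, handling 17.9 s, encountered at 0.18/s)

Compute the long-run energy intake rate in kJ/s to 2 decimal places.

Energy encountered per unit search time: 0.14×13.6 + 0.05×42.3 + 0.18×17.7 = 7.205 kJ/s.
Handling time per unit search time: 0.14×16.3 + 0.05×27.8 + 0.18×17.9 = 6.894.
Rate = 7.205/(1 + 6.894) = 0.9127 kJ/s.

0.91 kJ/s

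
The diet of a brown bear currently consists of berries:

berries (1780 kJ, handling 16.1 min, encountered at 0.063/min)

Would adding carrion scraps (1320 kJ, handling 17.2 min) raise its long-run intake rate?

On berries alone, R = ΣλE/(1+Σλh) = 112.1/2.014 = 55.67 kJ/min.
Profitability of carrion scraps: 1320/17.2 = 76.74 kJ/min.
Since 76.74 > R, including carrion scraps increases the long-run rate.

Yes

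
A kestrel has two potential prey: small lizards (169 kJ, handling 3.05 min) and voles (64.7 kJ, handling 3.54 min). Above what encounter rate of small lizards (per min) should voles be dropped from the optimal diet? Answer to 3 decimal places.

0.161 per min

Drop voles once their profitability E₂/h₂ falls below the rate achievable on small lizards alone: E₂/h₂ = λE₁/(1 + λh₁).
Solve for λ: λE₁h₂ = E₂(1 + λh₁) → λ(E₁h₂ − E₂h₁) = E₂ → λ = E₂/(E₁h₂ − E₂h₁).
λ = 64.7/(169×3.54 − 64.7×3.05) = 64.7/400.9 = 0.1614 per min.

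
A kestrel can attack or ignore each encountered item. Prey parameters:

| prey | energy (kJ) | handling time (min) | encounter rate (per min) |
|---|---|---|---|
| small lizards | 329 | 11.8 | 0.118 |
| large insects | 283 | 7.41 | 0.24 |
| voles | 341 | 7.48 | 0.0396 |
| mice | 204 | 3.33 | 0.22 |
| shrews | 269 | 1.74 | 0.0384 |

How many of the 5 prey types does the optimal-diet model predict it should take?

4

Rank by E/h (kJ/min): shrews 155, mice 61.3, voles 45.6, large insects 38.2, small lizards 27.9. Include each in turn until the next type's E/h falls below the running intake rate.
Rate on top 1: 9.683. mice: 61.3 > 9.683 → include.
Rate on top 2: 30.68. voles: 45.6 > 30.68 → include.
Rate on top 3: 32.79. large insects: 38.2 > 32.79 → include.
Rate on top 4: 35.27. small lizards: 27.9 < 35.27 → exclude; stop.
Optimal diet: shrews, mice, voles, large insects — 4 of 5 types.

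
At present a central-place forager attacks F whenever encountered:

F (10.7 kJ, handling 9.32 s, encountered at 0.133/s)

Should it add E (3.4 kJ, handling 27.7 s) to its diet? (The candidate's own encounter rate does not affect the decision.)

No

On F alone, R = ΣλE/(1+Σλh) = 1.423/2.24 = 0.6354 kJ/s.
E: E/h = 3.4/27.7 = 0.1227 kJ/s.
Since 0.1227 < R, time spent handling E is better spent searching.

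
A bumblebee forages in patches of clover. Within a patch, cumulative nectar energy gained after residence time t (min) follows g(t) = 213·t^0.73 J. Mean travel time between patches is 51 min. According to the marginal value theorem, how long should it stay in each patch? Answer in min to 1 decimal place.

By the marginal value theorem, leave when the instantaneous gain rate g'(t) equals the habitat-wide average g(t)/(T + t).
g'(t) = 0.73·213·t^-0.27. Setting 0.73·213·t^-0.27 = 213·t^0.73/(51+t) gives 0.73(51+t) = t, so 0.27·t = 0.73×51.
t* = 0.73×51/0.27 = 137.9 min.

137.9 min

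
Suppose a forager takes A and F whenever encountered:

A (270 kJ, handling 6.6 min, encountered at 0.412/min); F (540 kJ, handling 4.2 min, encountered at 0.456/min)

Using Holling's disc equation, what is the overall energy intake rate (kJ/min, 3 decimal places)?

63.446 kJ/min

Energy encountered per unit search time: 0.412×270 + 0.456×540 = 357.5 kJ/min.
Handling time per unit search time: 0.412×6.6 + 0.456×4.2 = 4.634.
Rate = 357.5/(1 + 4.634) = 63.45 kJ/min.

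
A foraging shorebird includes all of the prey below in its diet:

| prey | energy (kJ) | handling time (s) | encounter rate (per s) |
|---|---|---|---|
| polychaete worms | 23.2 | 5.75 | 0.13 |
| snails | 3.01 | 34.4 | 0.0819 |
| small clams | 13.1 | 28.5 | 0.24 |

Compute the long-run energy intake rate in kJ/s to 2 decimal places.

Energy encountered per unit search time: 0.13×23.2 + 0.0819×3.01 + 0.24×13.1 = 6.407 kJ/s.
Handling time per unit search time: 0.13×5.75 + 0.0819×34.4 + 0.24×28.5 = 10.4.
Rate = 6.407/(1 + 10.4) = 0.5617 kJ/s.

0.56 kJ/s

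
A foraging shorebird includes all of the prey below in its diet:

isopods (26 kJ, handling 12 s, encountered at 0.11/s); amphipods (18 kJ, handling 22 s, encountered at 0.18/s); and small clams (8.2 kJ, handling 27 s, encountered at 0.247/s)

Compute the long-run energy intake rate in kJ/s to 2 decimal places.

0.63 kJ/s

R = Σλ_iE_i / (1 + Σλ_ih_i)
Numerator: 0.11×26 + 0.18×18 + 0.247×8.2 = 8.125
Denominator: 1 + 0.11×12 + 0.18×22 + 0.247×27 = 12.95
R = 8.125/12.95 = 0.6275 kJ/s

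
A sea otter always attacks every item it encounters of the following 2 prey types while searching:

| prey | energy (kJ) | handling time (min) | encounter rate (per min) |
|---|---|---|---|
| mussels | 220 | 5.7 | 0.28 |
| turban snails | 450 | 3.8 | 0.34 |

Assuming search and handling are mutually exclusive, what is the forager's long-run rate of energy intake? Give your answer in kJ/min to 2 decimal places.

55.20 kJ/min

R = (0.28×220 + 0.34×450) / (1 + 0.28×5.7 + 0.34×3.8) = 214.6/3.888 = 55.2 kJ/min.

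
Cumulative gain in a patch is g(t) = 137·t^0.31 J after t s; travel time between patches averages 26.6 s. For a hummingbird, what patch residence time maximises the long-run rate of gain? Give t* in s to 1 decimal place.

Maximise g(t)/(T+t): set derivative to zero → g'(t)(T+t) = g(t).
g'(t) = 0.31·137·t^-0.69. Setting 0.31·137·t^-0.69 = 137·t^0.31/(26.6+t) gives 0.31(26.6+t) = t, so 0.69·t = 0.31×26.6.
t* = 0.31×26.6/0.69 = 11.95 s.

12.0 s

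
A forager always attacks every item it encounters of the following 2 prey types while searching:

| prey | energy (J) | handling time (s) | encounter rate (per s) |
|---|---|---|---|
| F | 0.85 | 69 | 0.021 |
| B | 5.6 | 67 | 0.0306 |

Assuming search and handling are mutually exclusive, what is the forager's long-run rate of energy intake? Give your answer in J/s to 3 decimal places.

0.042 J/s

R = Σλ_iE_i / (1 + Σλ_ih_i)
Numerator: 0.021×0.85 + 0.0306×5.6 = 0.1892
Denominator: 1 + 0.021×69 + 0.0306×67 = 4.499
R = 0.1892/4.499 = 0.04205 J/s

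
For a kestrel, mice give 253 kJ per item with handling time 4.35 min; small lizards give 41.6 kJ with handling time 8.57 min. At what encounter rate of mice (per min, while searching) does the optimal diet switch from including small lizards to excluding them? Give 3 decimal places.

The zero-one rule: include small lizards iff E₂/h₂ > λE₁/(1+λh₁). Equality gives the switch point.
λE₁h₂ = E₂ + λE₂h₁ ⇒ λ = E₂/(E₁h₂ − E₂h₁) = 41.6/(2168 − 181) = 0.02093 per min.

0.021 per min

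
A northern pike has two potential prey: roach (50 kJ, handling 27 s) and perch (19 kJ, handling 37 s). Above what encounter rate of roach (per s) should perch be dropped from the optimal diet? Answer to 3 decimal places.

0.014 per s

Drop perch once their profitability E₂/h₂ falls below the rate achievable on roach alone: E₂/h₂ = λE₁/(1 + λh₁).
Solve for λ: λE₁h₂ = E₂(1 + λh₁) → λ(E₁h₂ − E₂h₁) = E₂ → λ = E₂/(E₁h₂ − E₂h₁).
λ = 19/(50×37 − 19×27) = 19/1337 = 0.01421 per s.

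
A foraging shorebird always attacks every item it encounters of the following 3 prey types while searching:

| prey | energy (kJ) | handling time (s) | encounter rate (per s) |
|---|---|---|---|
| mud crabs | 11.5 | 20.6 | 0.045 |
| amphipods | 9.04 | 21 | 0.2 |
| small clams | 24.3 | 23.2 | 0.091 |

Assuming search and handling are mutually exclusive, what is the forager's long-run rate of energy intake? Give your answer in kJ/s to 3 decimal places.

Energy encountered per unit search time: 0.045×11.5 + 0.2×9.04 + 0.091×24.3 = 4.537 kJ/s.
Handling time per unit search time: 0.045×20.6 + 0.2×21 + 0.091×23.2 = 7.238.
Rate = 4.537/(1 + 7.238) = 0.5507 kJ/s.

0.551 kJ/s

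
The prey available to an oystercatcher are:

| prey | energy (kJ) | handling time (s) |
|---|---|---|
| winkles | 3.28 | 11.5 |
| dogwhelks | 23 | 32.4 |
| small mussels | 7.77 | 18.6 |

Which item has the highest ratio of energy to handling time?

dogwhelks

Profitability E/h (kJ/s): winkles = 3.28/11.5 = 0.285, dogwhelks = 23/32.4 = 0.71, small mussels = 7.77/18.6 = 0.418.
Ranked: dogwhelks > small mussels > winkles.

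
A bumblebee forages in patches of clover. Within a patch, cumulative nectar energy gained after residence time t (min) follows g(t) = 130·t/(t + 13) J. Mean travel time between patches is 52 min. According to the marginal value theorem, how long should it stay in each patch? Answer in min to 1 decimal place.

Optimal t* satisfies g'(t*) = g(t*)/(T + t*).
g'(t) = 130·13/(t + 13)². Setting 130·13/(t+13)² = 130t/[(t+13)(52+t)] gives 13(52+t) = t(t+13), so t² = 13×52 = 676.
t* = √676 = 26 min.

26.0 min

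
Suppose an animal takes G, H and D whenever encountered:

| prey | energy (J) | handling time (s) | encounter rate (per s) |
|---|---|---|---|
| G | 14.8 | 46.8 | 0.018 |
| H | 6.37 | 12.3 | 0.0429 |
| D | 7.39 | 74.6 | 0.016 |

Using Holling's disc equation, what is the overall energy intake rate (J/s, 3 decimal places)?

Energy encountered per unit search time: 0.018×14.8 + 0.0429×6.37 + 0.016×7.39 = 0.6579 J/s.
Handling time per unit search time: 0.018×46.8 + 0.0429×12.3 + 0.016×74.6 = 2.564.
Rate = 0.6579/(1 + 2.564) = 0.1846 J/s.

0.185 J/s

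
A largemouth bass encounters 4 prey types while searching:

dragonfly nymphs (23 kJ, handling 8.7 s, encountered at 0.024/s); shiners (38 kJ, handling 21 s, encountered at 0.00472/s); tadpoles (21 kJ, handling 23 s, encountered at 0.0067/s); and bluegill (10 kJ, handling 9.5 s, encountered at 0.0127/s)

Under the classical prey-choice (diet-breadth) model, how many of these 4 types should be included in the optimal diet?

Rank by E/h (kJ/s): dragonfly nymphs 2.64, shiners 1.81, bluegill 1.05, tadpoles 0.913. Include each in turn until the next type's E/h falls below the running intake rate.
Rate on top 1: 0.4567. shiners: 1.81 > 0.4567 → include.
Rate on top 2: 0.5592. bluegill: 1.05 > 0.5592 → include.
Rate on top 3: 0.6009. tadpoles: 0.913 > 0.6009 → include.
Optimal diet: dragonfly nymphs, shiners, bluegill, tadpoles — 4 of 4 types.

4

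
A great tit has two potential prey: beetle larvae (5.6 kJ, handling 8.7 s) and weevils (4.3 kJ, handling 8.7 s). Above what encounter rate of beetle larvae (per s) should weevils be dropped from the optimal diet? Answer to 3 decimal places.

Drop weevils once their profitability E₂/h₂ falls below the rate achievable on beetle larvae alone: E₂/h₂ = λE₁/(1 + λh₁).
Solve for λ: λE₁h₂ = E₂(1 + λh₁) → λ(E₁h₂ − E₂h₁) = E₂ → λ = E₂/(E₁h₂ − E₂h₁).
λ = 4.3/(5.6×8.7 − 4.3×8.7) = 4.3/11.31 = 0.3802 per s.

0.380 per s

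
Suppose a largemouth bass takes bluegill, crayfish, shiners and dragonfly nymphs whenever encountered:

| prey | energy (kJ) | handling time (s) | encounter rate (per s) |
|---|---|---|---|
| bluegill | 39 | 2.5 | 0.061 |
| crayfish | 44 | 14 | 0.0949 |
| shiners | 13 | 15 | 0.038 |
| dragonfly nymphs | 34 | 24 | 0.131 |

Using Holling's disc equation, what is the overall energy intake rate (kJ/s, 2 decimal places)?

Energy encountered per unit search time: 0.061×39 + 0.0949×44 + 0.038×13 + 0.131×34 = 11.5 kJ/s.
Handling time per unit search time: 0.061×2.5 + 0.0949×14 + 0.038×15 + 0.131×24 = 5.195.
Rate = 11.5/(1 + 5.195) = 1.857 kJ/s.

1.86 kJ/s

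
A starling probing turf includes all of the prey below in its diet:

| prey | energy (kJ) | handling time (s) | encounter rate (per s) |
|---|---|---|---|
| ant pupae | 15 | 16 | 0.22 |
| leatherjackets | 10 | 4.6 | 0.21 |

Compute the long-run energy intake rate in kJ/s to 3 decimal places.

0.984 kJ/s

Energy encountered per unit search time: 0.22×15 + 0.21×10 = 5.4 kJ/s.
Handling time per unit search time: 0.22×16 + 0.21×4.6 = 4.486.
Rate = 5.4/(1 + 4.486) = 0.9843 kJ/s.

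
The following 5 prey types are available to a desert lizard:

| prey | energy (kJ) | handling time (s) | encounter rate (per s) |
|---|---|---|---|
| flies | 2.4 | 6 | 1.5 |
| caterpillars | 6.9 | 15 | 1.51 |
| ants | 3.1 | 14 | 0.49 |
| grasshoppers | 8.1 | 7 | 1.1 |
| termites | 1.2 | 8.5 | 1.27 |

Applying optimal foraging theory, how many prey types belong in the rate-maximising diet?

1

E/h in descending order: grasshoppers 1.16, caterpillars 0.46, flies 0.4, ants 0.221, termites 0.141 kJ/s. The optimal diet is the largest prefix of this list for which every included type satisfies E_i/h_i > R on the types above it.
Rate on top 1: 1.024. caterpillars: 0.46 < 1.024 → exclude; stop.
Optimal diet: grasshoppers — 1 of 5 types.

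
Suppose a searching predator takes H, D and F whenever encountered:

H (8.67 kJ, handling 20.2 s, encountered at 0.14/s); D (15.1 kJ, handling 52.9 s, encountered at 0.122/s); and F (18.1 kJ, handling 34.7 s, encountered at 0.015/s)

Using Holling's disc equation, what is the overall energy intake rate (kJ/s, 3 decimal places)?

Energy encountered per unit search time: 0.14×8.67 + 0.122×15.1 + 0.015×18.1 = 3.328 kJ/s.
Handling time per unit search time: 0.14×20.2 + 0.122×52.9 + 0.015×34.7 = 9.802.
Rate = 3.328/(1 + 9.802) = 0.308 kJ/s.

0.308 kJ/s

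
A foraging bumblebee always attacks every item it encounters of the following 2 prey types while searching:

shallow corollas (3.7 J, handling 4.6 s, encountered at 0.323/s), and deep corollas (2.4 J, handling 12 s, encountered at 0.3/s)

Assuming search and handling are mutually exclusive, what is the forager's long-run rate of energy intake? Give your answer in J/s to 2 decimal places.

R = Σλ_iE_i / (1 + Σλ_ih_i)
Numerator: 0.323×3.7 + 0.3×2.4 = 1.915
Denominator: 1 + 0.323×4.6 + 0.3×12 = 6.086
R = 1.915/6.086 = 0.3147 J/s

0.31 J/s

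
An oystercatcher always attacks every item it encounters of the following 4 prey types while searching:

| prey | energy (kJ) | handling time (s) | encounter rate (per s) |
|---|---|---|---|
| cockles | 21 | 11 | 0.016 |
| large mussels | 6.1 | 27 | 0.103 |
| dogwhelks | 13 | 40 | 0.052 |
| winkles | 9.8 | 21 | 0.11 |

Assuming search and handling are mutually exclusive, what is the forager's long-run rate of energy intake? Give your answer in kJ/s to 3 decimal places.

0.326 kJ/s

Energy encountered per unit search time: 0.016×21 + 0.103×6.1 + 0.052×13 + 0.11×9.8 = 2.718 kJ/s.
Handling time per unit search time: 0.016×11 + 0.103×27 + 0.052×40 + 0.11×21 = 7.347.
Rate = 2.718/(1 + 7.347) = 0.3257 kJ/s.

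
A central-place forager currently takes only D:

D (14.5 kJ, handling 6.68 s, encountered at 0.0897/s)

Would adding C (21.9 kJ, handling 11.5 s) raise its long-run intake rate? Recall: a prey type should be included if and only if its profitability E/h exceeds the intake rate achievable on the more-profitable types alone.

Current rate: (0.0897×14.5)/(1 + 0.0897×6.68) = 0.8133 kJ/s.
Profitability of C: 21.9/11.5 = 1.904 kJ/s.
1.904 > 0.8133, so adding C raises the average — include it.

Yes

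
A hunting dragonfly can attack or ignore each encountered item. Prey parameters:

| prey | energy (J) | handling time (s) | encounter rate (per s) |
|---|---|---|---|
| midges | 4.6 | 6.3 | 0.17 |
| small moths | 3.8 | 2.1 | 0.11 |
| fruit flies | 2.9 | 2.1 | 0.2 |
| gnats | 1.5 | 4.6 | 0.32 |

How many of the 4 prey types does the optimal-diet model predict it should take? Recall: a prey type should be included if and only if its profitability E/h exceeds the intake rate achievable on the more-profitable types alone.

3

E/h in descending order: small moths 1.81, fruit flies 1.38, midges 0.73, gnats 0.326 J/s. The optimal diet is the largest prefix of this list for which every included type satisfies E_i/h_i > R on the types above it.
Rate on top 1: 0.3396. fruit flies: 1.38 > 0.3396 → include.
Rate on top 2: 0.6045. midges: 0.73 > 0.6045 → include.
Rate on top 3: 0.6539. gnats: 0.326 < 0.6539 → exclude; stop.
Optimal diet: small moths, fruit flies, midges — 3 of 4 types.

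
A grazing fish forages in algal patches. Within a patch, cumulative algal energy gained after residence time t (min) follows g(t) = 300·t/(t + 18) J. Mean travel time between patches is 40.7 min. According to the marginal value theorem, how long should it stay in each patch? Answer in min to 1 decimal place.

27.1 min

Optimal t* satisfies g'(t*) = g(t*)/(T + t*).
g'(t) = 300·18/(t + 18)². Setting 300·18/(t+18)² = 300t/[(t+18)(40.7+t)] gives 18(40.7+t) = t(t+18), so t² = 18×40.7 = 732.6.
t* = √732.6 = 27.07 min.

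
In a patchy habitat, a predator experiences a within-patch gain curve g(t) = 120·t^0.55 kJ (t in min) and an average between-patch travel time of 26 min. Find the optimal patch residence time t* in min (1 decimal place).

By the marginal value theorem, leave when the instantaneous gain rate g'(t) equals the habitat-wide average g(t)/(T + t).
g'(t) = 0.55·120·t^-0.45. Setting 0.55·120·t^-0.45 = 120·t^0.55/(26+t) gives 0.55(26+t) = t, so 0.45·t = 0.55×26.
t* = 0.55×26/0.45 = 31.78 min.

31.8 min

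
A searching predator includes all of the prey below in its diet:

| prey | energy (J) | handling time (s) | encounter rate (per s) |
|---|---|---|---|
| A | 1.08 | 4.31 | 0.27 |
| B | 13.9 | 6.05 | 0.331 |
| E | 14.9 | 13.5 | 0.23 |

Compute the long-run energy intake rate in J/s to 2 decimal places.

1.14 J/s

R = (0.27×1.08 + 0.331×13.9 + 0.23×14.9) / (1 + 0.27×4.31 + 0.331×6.05 + 0.23×13.5) = 8.319/7.271 = 1.144 J/s.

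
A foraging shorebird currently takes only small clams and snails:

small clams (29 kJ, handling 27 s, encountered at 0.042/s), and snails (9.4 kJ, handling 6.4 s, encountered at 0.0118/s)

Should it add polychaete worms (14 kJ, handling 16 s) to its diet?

Current rate: (0.042×29 + 0.0118×9.4)/(1 + 0.042×27 + 0.0118×6.4) = 0.6015 kJ/s.
polychaete worms: E/h = 14/16 = 0.875 kJ/s.
Since 0.875 > R, including polychaete worms increases the long-run rate.

Yes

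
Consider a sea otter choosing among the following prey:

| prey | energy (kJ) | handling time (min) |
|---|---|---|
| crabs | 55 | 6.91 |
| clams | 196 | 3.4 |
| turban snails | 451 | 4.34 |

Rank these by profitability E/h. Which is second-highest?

In descending order of E/h:
turban snails: 451/4.34 = 104 kJ/min
clams: 196/3.4 = 57.6 kJ/min
crabs: 55/6.91 = 7.96 kJ/min

clams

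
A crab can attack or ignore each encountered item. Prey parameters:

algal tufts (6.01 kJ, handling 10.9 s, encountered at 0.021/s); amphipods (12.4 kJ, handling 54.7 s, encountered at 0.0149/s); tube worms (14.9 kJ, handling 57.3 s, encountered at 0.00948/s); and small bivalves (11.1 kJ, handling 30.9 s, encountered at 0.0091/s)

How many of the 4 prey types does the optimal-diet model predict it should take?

4

Profitabilities (E/h, kJ/s): algal tufts 0.551, small bivalves 0.359, tube worms 0.26, amphipods 0.227. Add prey in this order while the next type's profitability exceeds the intake rate on those already taken.
Rate on top 1: 0.1027. small bivalves: 0.359 > 0.1027 → include.
Rate on top 2: 0.1505. tube worms: 0.26 > 0.1505 → include.
Rate on top 3: 0.1795. amphipods: 0.227 > 0.1795 → include.
Optimal diet: algal tufts, small bivalves, tube worms, amphipods — 4 of 4 types.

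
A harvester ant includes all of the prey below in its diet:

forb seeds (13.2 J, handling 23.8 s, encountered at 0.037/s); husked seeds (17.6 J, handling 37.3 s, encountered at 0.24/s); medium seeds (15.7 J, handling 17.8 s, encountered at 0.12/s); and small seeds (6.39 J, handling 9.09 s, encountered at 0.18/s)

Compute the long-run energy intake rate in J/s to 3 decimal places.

Energy encountered per unit search time: 0.037×13.2 + 0.24×17.6 + 0.12×15.7 + 0.18×6.39 = 7.747 J/s.
Handling time per unit search time: 0.037×23.8 + 0.24×37.3 + 0.12×17.8 + 0.18×9.09 = 13.6.
Rate = 7.747/(1 + 13.6) = 0.5304 J/s.

0.530 J/s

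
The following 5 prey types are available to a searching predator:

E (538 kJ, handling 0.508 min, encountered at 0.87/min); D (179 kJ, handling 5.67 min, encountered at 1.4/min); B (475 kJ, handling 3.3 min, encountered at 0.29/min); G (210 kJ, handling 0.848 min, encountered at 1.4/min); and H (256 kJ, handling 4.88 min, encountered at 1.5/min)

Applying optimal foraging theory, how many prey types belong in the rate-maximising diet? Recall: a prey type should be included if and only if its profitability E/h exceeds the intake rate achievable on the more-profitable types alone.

E/h in descending order: E 1.06e+03, G 248, B 144, H 52.5, D 31.6 kJ/min. The optimal diet is the largest prefix of this list for which every included type satisfies E_i/h_i > R on the types above it.
Rate on top 1: 324.6. G: 248 < 324.6 → exclude; stop.
Optimal diet: E — 1 of 5 types.

1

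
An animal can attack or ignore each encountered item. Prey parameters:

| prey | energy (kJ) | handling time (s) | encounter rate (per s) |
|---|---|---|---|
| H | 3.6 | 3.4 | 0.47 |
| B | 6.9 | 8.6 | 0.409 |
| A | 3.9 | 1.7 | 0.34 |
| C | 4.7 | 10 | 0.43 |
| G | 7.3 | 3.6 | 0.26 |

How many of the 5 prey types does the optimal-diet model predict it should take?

E/h in descending order: A 2.29, G 2.03, H 1.06, B 0.802, C 0.47 kJ/s. The optimal diet is the largest prefix of this list for which every included type satisfies E_i/h_i > R on the types above it.
Rate on top 1: 0.8403. G: 2.03 > 0.8403 → include.
Rate on top 2: 1.282. H: 1.06 < 1.282 → exclude; stop.
Optimal diet: A, G — 2 of 5 types.

2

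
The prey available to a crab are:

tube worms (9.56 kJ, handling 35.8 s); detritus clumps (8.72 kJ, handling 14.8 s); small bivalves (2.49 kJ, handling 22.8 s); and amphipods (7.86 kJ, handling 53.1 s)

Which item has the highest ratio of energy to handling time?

detritus clumps

In descending order of E/h:
detritus clumps: 8.72/14.8 = 0.589 kJ/s
tube worms: 9.56/35.8 = 0.267 kJ/s
amphipods: 7.86/53.1 = 0.148 kJ/s
small bivalves: 2.49/22.8 = 0.109 kJ/s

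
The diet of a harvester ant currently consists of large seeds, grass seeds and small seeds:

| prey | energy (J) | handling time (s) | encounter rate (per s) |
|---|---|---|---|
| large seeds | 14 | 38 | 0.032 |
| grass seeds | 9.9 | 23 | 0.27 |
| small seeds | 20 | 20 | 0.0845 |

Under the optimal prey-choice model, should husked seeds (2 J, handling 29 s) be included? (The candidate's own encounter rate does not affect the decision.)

No

Current rate: (0.032×14 + 0.27×9.9 + 0.0845×20)/(1 + 0.032×38 + 0.27×23 + 0.0845×20) = 0.4756 J/s.
husked seeds: E/h = 2/29 = 0.06897 J/s.
Since 0.06897 < R, time spent handling husked seeds is better spent searching.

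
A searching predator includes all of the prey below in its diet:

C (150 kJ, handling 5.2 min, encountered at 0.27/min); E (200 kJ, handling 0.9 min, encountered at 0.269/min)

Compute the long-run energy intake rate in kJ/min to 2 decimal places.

35.64 kJ/min

R = Σλ_iE_i / (1 + Σλ_ih_i)
Numerator: 0.27×150 + 0.269×200 = 94.3
Denominator: 1 + 0.27×5.2 + 0.269×0.9 = 2.646
R = 94.3/2.646 = 35.64 kJ/min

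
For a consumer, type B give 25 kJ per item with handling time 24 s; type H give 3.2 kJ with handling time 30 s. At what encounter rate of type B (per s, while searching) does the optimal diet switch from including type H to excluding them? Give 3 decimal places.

At the threshold, the rate on type B alone equals the profitability of type H: λ·25/(1 + λ·24) = 3.2/30 = 0.1067.
Rearranging, λ(25 − 0.1067×24) = 0.1067, so λ = 0.1067/22.44 = 0.004753 per s.

0.005 per s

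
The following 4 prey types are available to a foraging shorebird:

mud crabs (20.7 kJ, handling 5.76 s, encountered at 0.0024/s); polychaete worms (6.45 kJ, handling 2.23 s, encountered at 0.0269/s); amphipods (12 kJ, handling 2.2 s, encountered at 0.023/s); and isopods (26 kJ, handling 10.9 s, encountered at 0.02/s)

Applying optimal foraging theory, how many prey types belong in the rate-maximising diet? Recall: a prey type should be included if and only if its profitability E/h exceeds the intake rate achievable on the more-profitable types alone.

E/h in descending order: amphipods 5.45, mud crabs 3.59, polychaete worms 2.89, isopods 2.39 kJ/s. The optimal diet is the largest prefix of this list for which every included type satisfies E_i/h_i > R on the types above it.
Rate on top 1: 0.2627. mud crabs: 3.59 > 0.2627 → include.
Rate on top 2: 0.306. polychaete worms: 2.89 > 0.306 → include.
Rate on top 3: 0.444. isopods: 2.39 > 0.444 → include.
Optimal diet: amphipods, mud crabs, polychaete worms, isopods — 4 of 4 types.

4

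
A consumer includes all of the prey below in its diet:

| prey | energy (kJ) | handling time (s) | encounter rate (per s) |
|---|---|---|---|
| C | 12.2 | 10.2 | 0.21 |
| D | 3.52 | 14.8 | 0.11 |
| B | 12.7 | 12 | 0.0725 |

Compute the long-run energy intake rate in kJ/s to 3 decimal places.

0.686 kJ/s

R = (0.21×12.2 + 0.11×3.52 + 0.0725×12.7) / (1 + 0.21×10.2 + 0.11×14.8 + 0.0725×12) = 3.87/5.64 = 0.6862 kJ/s.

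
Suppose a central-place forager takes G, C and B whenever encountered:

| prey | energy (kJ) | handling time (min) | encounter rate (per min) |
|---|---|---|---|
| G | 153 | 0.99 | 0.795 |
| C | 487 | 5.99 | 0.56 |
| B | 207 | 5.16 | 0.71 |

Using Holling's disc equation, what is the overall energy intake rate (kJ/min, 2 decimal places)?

61.48 kJ/min

R = Σλ_iE_i / (1 + Σλ_ih_i)
Numerator: 0.795×153 + 0.56×487 + 0.71×207 = 541.3
Denominator: 1 + 0.795×0.99 + 0.56×5.99 + 0.71×5.16 = 8.805
R = 541.3/8.805 = 61.48 kJ/min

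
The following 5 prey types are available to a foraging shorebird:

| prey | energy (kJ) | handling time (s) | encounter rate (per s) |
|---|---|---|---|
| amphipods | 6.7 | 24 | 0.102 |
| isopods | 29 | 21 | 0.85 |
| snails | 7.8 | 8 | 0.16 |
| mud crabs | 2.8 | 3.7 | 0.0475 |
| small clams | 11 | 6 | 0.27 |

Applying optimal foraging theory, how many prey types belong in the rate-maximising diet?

2

Profitabilities (E/h, kJ/s): small clams 1.83, isopods 1.38, snails 0.975, mud crabs 0.757, amphipods 0.279. Add prey in this order while the next type's profitability exceeds the intake rate on those already taken.
Rate on top 1: 1.134. isopods: 1.38 > 1.134 → include.
Rate on top 2: 1.349. snails: 0.975 < 1.349 → exclude; stop.
Optimal diet: small clams, isopods — 2 of 5 types.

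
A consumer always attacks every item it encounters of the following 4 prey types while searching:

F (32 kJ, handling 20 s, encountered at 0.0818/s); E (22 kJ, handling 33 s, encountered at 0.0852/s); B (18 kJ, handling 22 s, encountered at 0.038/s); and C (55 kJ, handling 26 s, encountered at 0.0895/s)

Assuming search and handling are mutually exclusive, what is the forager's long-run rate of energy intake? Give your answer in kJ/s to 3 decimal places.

Energy encountered per unit search time: 0.0818×32 + 0.0852×22 + 0.038×18 + 0.0895×55 = 10.1 kJ/s.
Handling time per unit search time: 0.0818×20 + 0.0852×33 + 0.038×22 + 0.0895×26 = 7.611.
Rate = 10.1/(1 + 7.611) = 1.173 kJ/s.

1.173 kJ/s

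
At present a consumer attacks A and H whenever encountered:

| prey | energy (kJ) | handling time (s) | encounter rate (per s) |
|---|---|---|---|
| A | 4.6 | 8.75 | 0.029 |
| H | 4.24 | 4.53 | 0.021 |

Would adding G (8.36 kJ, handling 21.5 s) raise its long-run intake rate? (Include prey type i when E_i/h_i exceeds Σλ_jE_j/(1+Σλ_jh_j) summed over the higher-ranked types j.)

On A and H alone, R = ΣλE/(1+Σλh) = 0.2224/1.349 = 0.1649 kJ/s.
Profitability of G: 8.36/21.5 = 0.3888 kJ/s.
0.3888 > 0.1649, so adding G raises the average — include it.

Yes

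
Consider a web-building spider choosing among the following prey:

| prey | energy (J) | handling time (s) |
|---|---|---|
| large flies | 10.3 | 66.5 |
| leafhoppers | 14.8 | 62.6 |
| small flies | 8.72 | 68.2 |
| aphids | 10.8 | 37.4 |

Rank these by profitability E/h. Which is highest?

Profitability E/h (J/s): large flies = 10.3/66.5 = 0.155, leafhoppers = 14.8/62.6 = 0.236, small flies = 8.72/68.2 = 0.128, aphids = 10.8/37.4 = 0.289.
Ranked: aphids > leafhoppers > large flies > small flies.

aphids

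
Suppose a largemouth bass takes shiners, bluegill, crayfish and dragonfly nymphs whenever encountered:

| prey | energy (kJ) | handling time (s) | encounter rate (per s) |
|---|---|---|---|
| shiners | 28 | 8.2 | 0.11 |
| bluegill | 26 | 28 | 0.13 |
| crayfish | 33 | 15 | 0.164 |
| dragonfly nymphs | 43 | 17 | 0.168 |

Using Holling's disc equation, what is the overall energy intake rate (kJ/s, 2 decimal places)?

1.76 kJ/s

R = (0.11×28 + 0.13×26 + 0.164×33 + 0.168×43) / (1 + 0.11×8.2 + 0.13×28 + 0.164×15 + 0.168×17) = 19.1/10.86 = 1.759 kJ/s.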